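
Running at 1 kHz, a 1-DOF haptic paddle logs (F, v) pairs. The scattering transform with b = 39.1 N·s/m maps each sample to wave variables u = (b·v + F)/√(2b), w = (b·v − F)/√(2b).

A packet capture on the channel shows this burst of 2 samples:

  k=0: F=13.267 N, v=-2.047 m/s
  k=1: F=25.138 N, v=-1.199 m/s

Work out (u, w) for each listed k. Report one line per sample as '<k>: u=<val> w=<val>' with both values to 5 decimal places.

0: u=-7.55062 w=-10.55116
1: u=-2.45875 w=-8.14410

k=0: b·v=39.1×(-2.047)=-80.03770; √(2b)=8.84308; u=(-80.03770+13.267)/8.84308=-7.55062, w=(-80.03770−13.267)/8.84308=-10.55116
k=1: b·v=39.1×(-1.199)=-46.88090; √(2b)=8.84308; u=(-46.88090+25.138)/8.84308=-2.45875, w=(-46.88090−25.138)/8.84308=-8.14410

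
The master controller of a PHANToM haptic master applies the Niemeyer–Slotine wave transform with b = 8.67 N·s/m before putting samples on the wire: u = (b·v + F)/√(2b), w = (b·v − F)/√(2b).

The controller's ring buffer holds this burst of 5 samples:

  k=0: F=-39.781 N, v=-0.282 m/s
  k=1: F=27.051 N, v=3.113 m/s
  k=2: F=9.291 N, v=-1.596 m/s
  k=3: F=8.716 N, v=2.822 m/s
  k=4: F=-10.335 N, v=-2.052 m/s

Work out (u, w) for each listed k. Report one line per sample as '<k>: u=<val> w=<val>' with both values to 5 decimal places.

k=0: b·v=8.67×(-0.282)=-2.44494; √(2b)=4.16413; u=(-2.44494+(-39.781))/4.16413=-10.14039, w=(-2.44494−(-39.781))/4.16413=8.96611
k=1: b·v=8.67×3.113=26.98971; √(2b)=4.16413; u=(26.98971+27.051)/4.16413=12.97766, w=(26.98971−27.051)/4.16413=-0.01472
k=2: b·v=8.67×(-1.596)=-13.83732; √(2b)=4.16413; u=(-13.83732+9.291)/4.16413=-1.09178, w=(-13.83732−9.291)/4.16413=-5.55417
k=3: b·v=8.67×2.822=24.46674; √(2b)=4.16413; u=(24.46674+8.716)/4.16413=7.96870, w=(24.46674−8.716)/4.16413=3.78248
k=4: b·v=8.67×(-2.052)=-17.79084; √(2b)=4.16413; u=(-17.79084+(-10.335))/4.16413=-6.75431, w=(-17.79084−(-10.335))/4.16413=-1.79049

0: u=-10.14039 w=8.96611
1: u=12.97766 w=-0.01472
2: u=-1.09178 w=-5.55417
3: u=7.96870 w=3.78248
4: u=-6.75431 w=-1.79049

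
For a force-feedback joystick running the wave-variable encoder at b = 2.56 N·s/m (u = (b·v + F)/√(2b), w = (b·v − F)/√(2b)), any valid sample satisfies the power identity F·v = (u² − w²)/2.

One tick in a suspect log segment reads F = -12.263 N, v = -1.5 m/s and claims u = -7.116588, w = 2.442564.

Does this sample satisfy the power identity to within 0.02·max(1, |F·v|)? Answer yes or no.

no

F·v = (-12.263)×(-1.5) = 18.394500 W.
(u² − w²)/2 = (50.645825 − 5.966119)/2 = 22.339853 W.
|Δ| = 3.945353;  2% of max(1, |F·v|) = 0.367890.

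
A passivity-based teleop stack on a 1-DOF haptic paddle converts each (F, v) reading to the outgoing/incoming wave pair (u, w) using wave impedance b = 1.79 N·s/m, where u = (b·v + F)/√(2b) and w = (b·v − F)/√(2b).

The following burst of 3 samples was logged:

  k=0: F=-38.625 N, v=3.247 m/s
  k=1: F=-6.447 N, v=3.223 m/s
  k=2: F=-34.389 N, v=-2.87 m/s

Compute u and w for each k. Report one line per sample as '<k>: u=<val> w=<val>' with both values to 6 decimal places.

0: u=-17.342141 w=23.485753
1: u=-0.358244 w=6.456446
2: u=-20.890299 w=15.460004

k=0: b·v=1.79×3.247=5.812130; √(2b)=1.892089; u=(5.812130+(-38.625))/1.892089=-17.342141, w=(5.812130−(-38.625))/1.892089=23.485753
k=1: b·v=1.79×3.223=5.769170; √(2b)=1.892089; u=(5.769170+(-6.447))/1.892089=-0.358244, w=(5.769170−(-6.447))/1.892089=6.456446
k=2: b·v=1.79×(-2.87)=-5.137300; √(2b)=1.892089; u=(-5.137300+(-34.389))/1.892089=-20.890299, w=(-5.137300−(-34.389))/1.892089=15.460004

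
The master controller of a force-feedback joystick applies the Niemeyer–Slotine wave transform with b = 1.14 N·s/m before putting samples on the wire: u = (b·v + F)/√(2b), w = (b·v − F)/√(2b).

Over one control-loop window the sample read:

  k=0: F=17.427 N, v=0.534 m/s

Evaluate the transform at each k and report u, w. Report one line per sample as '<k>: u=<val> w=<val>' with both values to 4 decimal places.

k=0: b·v=1.14×0.534=0.6088; √(2b)=1.5100; u=(0.6088+17.427)/1.5100=11.9445, w=(0.6088−17.427)/1.5100=-11.1382

0: u=11.9445 w=-11.1382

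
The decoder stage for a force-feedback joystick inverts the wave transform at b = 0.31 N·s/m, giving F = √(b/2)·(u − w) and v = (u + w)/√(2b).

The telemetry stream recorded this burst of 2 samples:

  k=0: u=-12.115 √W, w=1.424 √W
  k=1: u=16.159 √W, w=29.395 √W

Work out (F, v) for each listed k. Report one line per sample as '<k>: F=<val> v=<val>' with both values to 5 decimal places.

k=0: u−w=-13.53900, u+w=-10.69100; √(b/2)=0.39370, √(2b)=0.78740; F=0.39370×(-13.539)=-5.33031, v=-10.69100/0.78740=-13.57758
k=1: u−w=-13.23600, u+w=45.55400; √(b/2)=0.39370, √(2b)=0.78740; F=0.39370×(-13.236)=-5.21102, v=45.55400/0.78740=57.85364

0: F=-5.33031 v=-13.57758
1: F=-5.21102 v=57.85364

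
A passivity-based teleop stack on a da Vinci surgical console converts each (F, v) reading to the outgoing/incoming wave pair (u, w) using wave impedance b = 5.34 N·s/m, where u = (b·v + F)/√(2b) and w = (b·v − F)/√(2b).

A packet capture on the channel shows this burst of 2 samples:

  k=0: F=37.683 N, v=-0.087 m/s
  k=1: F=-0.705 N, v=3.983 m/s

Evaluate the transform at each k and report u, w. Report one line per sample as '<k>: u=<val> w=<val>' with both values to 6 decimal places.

0: u=11.388652 w=-11.672970
1: u=6.292549 w=6.724002

k=0: b·v=5.34×(-0.087)=-0.464580; √(2b)=3.268027; u=(-0.464580+37.683)/3.268027=11.388652, w=(-0.464580−37.683)/3.268027=-11.672970
k=1: b·v=5.34×3.983=21.269220; √(2b)=3.268027; u=(21.269220+(-0.705))/3.268027=6.292549, w=(21.269220−(-0.705))/3.268027=6.724002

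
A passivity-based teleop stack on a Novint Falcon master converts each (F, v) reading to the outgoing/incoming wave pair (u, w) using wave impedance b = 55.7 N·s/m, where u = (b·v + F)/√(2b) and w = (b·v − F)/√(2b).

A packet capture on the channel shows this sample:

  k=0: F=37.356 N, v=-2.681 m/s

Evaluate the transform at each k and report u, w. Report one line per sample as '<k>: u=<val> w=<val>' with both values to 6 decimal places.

0: u=-10.609165 w=-17.687771

k=0: b·v=55.7×(-2.681)=-149.331700; √(2b)=10.554620; u=(-149.331700+37.356)/10.554620=-10.609165, w=(-149.331700−37.356)/10.554620=-17.687771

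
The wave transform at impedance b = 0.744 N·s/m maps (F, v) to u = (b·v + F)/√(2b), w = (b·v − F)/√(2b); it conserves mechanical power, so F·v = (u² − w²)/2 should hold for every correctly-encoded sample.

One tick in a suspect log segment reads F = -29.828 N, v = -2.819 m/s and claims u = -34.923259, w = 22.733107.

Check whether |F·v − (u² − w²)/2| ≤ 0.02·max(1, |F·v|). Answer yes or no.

F·v = (-29.828)×(-2.819) = 84.085132 W.
(u² − w²)/2 = (1219.634019 − 516.794154)/2 = 351.419933 W.
|Δ| = 267.334801;  2% of max(1, |F·v|) = 1.681703.

no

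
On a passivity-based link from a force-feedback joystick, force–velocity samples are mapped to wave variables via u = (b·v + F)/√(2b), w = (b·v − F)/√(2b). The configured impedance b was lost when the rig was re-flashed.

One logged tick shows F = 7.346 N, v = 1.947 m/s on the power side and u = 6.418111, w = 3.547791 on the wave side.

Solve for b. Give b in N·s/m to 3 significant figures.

b = 13.1 N·s/m

u + w = 9.965902;  u + w = √(2b)·v, so √(2b) = 9.965902/1.947 = 5.118594.
b = (√(2b))²/2 = 26.200002/2 = 13.100001.
(Check via u − w = 2F/√(2b): u − w = 2.870320, 2F/√(2b) = 2.870320.)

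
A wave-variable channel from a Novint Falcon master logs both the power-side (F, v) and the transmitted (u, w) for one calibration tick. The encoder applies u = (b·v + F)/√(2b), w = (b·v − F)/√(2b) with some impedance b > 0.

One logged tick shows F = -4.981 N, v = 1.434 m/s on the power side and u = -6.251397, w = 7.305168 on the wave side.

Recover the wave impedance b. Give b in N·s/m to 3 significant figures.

u + w = 1.053771;  u + w = √(2b)·v, so √(2b) = 1.053771/1.434 = 0.734847.
b = (√(2b))²/2 = 0.540001/2 = 0.270000.
(Check via u − w = 2F/√(2b): u − w = -13.556565, 2F/√(2b) = -13.556558.)

b = 0.27 N·s/m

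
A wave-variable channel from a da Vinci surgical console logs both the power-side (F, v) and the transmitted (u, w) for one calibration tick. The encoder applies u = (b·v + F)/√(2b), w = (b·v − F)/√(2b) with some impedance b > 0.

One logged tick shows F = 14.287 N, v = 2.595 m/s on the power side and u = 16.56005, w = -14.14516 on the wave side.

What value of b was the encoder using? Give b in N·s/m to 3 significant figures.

b = 0.433 N·s/m

u + w = 2.4149;  u + w = √(2b)·v, so √(2b) = 2.4149/2.595 = 0.9306.
b = (√(2b))²/2 = 0.8660/2 = 0.4330.
(Check via u − w = 2F/√(2b): u − w = 30.7052, 2F/√(2b) = 30.7051.)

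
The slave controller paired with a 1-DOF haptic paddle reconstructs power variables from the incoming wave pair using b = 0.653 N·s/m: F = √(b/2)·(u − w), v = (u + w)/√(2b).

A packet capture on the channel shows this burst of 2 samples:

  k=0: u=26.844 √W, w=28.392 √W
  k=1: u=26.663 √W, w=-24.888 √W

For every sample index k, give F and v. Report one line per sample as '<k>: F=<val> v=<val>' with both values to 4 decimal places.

0: F=-0.8845 v=48.3338
1: F=29.4563 v=1.5532

k=0: u−w=-1.5480, u+w=55.2360; √(b/2)=0.5714, √(2b)=1.1428; F=0.5714×(-1.548)=-0.8845, v=55.2360/1.1428=48.3338
k=1: u−w=51.5510, u+w=1.7750; √(b/2)=0.5714, √(2b)=1.1428; F=0.5714×51.551=29.4563, v=1.7750/1.1428=1.5532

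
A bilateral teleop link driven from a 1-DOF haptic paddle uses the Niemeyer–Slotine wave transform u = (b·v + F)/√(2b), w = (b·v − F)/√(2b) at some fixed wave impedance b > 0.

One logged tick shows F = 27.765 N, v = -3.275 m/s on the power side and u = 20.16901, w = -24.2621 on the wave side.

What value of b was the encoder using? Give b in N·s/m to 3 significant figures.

u + w = -4.09309;  u + w = √(2b)·v, so √(2b) = -4.09309/(-3.275) = 1.24980.
b = (√(2b))²/2 = 1.56200/2 = 0.78100.
(Check via u − w = 2F/√(2b): u − w = 44.43111, 2F/√(2b) = 44.43116.)

b = 0.781 N·s/m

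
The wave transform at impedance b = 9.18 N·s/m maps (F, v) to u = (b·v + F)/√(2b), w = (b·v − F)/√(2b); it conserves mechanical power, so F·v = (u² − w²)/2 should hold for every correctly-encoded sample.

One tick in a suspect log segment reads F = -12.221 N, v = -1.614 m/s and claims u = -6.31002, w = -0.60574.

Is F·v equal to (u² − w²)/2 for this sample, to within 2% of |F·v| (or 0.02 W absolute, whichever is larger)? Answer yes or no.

yes

F·v = (-12.221)×(-1.614) = 19.7247 W.
(u² − w²)/2 = (39.8164 − 0.3669)/2 = 19.7247 W.
|Δ| = 0.0000;  2% of max(1, |F·v|) = 0.3945.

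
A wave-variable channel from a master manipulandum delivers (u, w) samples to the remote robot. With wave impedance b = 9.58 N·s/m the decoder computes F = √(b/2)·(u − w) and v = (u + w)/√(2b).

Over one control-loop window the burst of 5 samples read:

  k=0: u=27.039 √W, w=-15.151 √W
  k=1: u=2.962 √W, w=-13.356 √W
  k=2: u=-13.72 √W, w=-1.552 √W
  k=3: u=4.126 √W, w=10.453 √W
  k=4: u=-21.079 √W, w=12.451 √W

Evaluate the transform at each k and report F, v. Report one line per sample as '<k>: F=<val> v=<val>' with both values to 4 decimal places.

k=0: u−w=42.1900, u+w=11.8880; √(b/2)=2.1886, √(2b)=4.3772; F=2.1886×42.19=92.3373, v=11.8880/4.3772=2.7159
k=1: u−w=16.3180, u+w=-10.3940; √(b/2)=2.1886, √(2b)=4.3772; F=2.1886×16.318=35.7137, v=-10.3940/4.3772=-2.3746
k=2: u−w=-12.1680, u+w=-15.2720; √(b/2)=2.1886, √(2b)=4.3772; F=2.1886×(-12.168)=-26.6310, v=-15.2720/4.3772=-3.4890
k=3: u−w=-6.3270, u+w=14.5790; √(b/2)=2.1886, √(2b)=4.3772; F=2.1886×(-6.327)=-13.8473, v=14.5790/4.3772=3.3307
k=4: u−w=-33.5300, u+w=-8.6280; √(b/2)=2.1886, √(2b)=4.3772; F=2.1886×(-33.53)=-73.3840, v=-8.6280/4.3772=-1.9711

0: F=92.3373 v=2.7159
1: F=35.7137 v=-2.3746
2: F=-26.6310 v=-3.4890
3: F=-13.8473 v=3.3307
4: F=-73.3840 v=-1.9711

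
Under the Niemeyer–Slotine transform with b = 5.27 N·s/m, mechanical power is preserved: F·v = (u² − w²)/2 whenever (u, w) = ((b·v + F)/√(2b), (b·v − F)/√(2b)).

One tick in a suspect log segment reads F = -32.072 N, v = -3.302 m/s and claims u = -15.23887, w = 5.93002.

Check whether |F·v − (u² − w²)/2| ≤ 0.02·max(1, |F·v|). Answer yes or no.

no

F·v = (-32.072)×(-3.302) = 105.90174 W.
(u² − w²)/2 = (232.22316 − 35.16514)/2 = 98.52901 W.
|Δ| = 7.37273;  2% of max(1, |F·v|) = 2.11803.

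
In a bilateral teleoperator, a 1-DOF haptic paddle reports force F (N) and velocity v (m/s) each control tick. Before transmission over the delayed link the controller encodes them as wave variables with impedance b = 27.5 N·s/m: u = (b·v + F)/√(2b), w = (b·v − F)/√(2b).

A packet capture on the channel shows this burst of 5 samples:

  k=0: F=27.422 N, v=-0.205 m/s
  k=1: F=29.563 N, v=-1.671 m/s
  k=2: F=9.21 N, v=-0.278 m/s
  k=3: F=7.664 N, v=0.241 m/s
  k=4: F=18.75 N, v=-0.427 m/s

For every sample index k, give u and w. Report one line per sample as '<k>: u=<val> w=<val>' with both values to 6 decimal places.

k=0: b·v=27.5×(-0.205)=-5.637500; √(2b)=7.416198; u=(-5.637500+27.422)/7.416198=2.937421, w=(-5.637500−27.422)/7.416198=-4.457742
k=1: b·v=27.5×(-1.671)=-45.952500; √(2b)=7.416198; u=(-45.952500+29.563)/7.416198=-2.209960, w=(-45.952500−29.563)/7.416198=-10.182508
k=2: b·v=27.5×(-0.278)=-7.645000; √(2b)=7.416198; u=(-7.645000+9.21)/7.416198=0.211025, w=(-7.645000−9.21)/7.416198=-2.272728
k=3: b·v=27.5×0.241=6.627500; √(2b)=7.416198; u=(6.627500+7.664)/7.416198=1.927065, w=(6.627500−7.664)/7.416198=-0.139762
k=4: b·v=27.5×(-0.427)=-11.742500; √(2b)=7.416198; u=(-11.742500+18.75)/7.416198=0.944891, w=(-11.742500−18.75)/7.416198=-4.111608

0: u=2.937421 w=-4.457742
1: u=-2.209960 w=-10.182508
2: u=0.211025 w=-2.272728
3: u=1.927065 w=-0.139762
4: u=0.944891 w=-4.111608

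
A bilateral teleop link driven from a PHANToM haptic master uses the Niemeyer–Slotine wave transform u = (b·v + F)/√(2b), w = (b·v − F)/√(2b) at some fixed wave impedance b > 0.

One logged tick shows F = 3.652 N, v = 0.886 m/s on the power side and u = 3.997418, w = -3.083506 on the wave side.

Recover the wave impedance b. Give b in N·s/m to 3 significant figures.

b = 0.532 N·s/m

u + w = 0.913912;  u + w = √(2b)·v, so √(2b) = 0.913912/0.886 = 1.031503.
b = (√(2b))²/2 = 1.063999/2 = 0.532000.
(Check via u − w = 2F/√(2b): u − w = 7.080924, 2F/√(2b) = 7.080927.)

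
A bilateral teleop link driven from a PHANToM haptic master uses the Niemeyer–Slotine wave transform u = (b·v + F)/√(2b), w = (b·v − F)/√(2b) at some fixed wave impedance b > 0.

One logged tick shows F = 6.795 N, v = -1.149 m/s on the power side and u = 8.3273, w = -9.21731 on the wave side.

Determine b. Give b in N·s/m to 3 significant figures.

u + w = -0.89001;  u + w = √(2b)·v, so √(2b) = -0.89001/(-1.149) = 0.77460.
b = (√(2b))²/2 = 0.60000/2 = 0.30000.
(Check via u − w = 2F/√(2b): u − w = 17.54461, 2F/√(2b) = 17.54465.)

b = 0.3 N·s/m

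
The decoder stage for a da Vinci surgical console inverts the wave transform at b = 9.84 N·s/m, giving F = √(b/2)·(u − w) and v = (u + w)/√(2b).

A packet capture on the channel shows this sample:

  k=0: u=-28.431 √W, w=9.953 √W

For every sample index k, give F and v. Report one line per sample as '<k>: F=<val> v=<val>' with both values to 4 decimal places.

k=0: u−w=-38.3840, u+w=-18.4780; √(b/2)=2.2181, √(2b)=4.4362; F=2.2181×(-38.384)=-85.1398, v=-18.4780/4.4362=-4.1653

0: F=-85.1398 v=-4.1653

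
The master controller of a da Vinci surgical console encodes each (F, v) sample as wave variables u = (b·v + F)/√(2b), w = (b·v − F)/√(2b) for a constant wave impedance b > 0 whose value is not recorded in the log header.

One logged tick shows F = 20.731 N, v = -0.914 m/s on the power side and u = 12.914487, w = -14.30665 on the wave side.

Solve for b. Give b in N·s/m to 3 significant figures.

b = 1.16 N·s/m

u + w = -1.392163;  u + w = √(2b)·v, so √(2b) = -1.392163/(-0.914) = 1.523154.
b = (√(2b))²/2 = 2.319999/2 = 1.159999.
(Check via u − w = 2F/√(2b): u − w = 27.221137, 2F/√(2b) = 27.221143.)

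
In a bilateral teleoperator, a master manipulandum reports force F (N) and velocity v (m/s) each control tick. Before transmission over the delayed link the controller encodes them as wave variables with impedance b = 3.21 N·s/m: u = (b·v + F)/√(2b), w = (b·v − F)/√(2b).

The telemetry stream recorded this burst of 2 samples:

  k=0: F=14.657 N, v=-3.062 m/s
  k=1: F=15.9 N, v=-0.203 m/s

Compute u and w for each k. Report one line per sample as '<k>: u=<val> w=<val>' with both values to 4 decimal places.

k=0: b·v=3.21×(-3.062)=-9.8290; √(2b)=2.5338; u=(-9.8290+14.657)/2.5338=1.9055, w=(-9.8290−14.657)/2.5338=-9.6639
k=1: b·v=3.21×(-0.203)=-0.6516; √(2b)=2.5338; u=(-0.6516+15.9)/2.5338=6.0181, w=(-0.6516−15.9)/2.5338=-6.5324

0: u=1.9055 w=-9.6639
1: u=6.0181 w=-6.5324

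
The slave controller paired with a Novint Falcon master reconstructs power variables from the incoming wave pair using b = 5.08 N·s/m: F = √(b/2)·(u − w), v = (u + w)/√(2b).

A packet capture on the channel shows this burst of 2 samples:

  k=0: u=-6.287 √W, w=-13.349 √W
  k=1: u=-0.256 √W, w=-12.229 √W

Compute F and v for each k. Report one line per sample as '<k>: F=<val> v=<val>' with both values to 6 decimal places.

k=0: u−w=7.062000, u+w=-19.636000; √(b/2)=1.593738, √(2b)=3.187475; F=1.593738×7.062=11.254976, v=-19.636000/3.187475=-6.160361
k=1: u−w=11.973000, u+w=-12.485000; √(b/2)=1.593738, √(2b)=3.187475; F=1.593738×11.973=19.081822, v=-12.485000/3.187475=-3.916893

0: F=11.254976 v=-6.160361
1: F=19.081822 v=-3.916893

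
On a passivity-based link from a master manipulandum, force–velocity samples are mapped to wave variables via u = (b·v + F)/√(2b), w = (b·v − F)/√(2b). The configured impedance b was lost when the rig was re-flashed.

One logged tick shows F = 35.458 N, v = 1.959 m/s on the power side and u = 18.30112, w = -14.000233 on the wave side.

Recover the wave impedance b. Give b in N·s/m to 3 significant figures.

u + w = 4.300887;  u + w = √(2b)·v, so √(2b) = 4.300887/1.959 = 2.195450.
b = (√(2b))²/2 = 4.820002/2 = 2.410001.
(Check via u − w = 2F/√(2b): u − w = 32.301353, 2F/√(2b) = 32.301347.)

b = 2.41 N·s/m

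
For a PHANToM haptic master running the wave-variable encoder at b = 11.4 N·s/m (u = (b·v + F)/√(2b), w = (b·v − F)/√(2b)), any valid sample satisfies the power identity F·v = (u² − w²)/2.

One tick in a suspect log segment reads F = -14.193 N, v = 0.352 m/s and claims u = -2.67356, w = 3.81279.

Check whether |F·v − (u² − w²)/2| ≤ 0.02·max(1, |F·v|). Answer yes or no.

no

F·v = (-14.193)×0.352 = -4.99594 W.
(u² − w²)/2 = (7.14792 − 14.53737)/2 = -3.69472 W.
|Δ| = 1.30121;  2% of max(1, |F·v|) = 0.09992.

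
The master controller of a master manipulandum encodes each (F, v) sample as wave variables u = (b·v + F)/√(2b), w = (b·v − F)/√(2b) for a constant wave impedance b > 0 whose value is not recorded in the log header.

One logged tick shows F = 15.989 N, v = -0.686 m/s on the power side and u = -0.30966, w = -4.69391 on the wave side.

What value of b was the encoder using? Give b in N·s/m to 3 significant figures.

b = 26.6 N·s/m

u + w = -5.0036;  u + w = √(2b)·v, so √(2b) = -5.0036/(-0.686) = 7.2938.
b = (√(2b))²/2 = 53.2000/2 = 26.6000.
(Check via u − w = 2F/√(2b): u − w = 4.3842, 2F/√(2b) = 4.3843.)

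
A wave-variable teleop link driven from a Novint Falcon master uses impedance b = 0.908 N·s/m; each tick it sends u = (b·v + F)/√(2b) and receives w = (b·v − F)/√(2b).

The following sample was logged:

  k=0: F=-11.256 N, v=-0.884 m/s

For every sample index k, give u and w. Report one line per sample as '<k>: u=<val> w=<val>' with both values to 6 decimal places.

k=0: b·v=0.908×(-0.884)=-0.802672; √(2b)=1.347590; u=(-0.802672+(-11.256))/1.347590=-8.948321, w=(-0.802672−(-11.256))/1.347590=7.757051

0: u=-8.948321 w=7.757051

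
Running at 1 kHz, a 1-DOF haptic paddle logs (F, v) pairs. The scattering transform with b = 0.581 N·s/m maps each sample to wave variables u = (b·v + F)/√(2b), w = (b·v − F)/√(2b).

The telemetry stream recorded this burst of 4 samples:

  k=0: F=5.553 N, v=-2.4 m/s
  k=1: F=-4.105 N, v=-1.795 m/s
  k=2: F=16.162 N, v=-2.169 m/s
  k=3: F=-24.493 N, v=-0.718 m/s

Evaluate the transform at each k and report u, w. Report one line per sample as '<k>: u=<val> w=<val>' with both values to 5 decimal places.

k=0: b·v=0.581×(-2.4)=-1.39440; √(2b)=1.07796; u=(-1.39440+5.553)/1.07796=3.85784, w=(-1.39440−5.553)/1.07796=-6.44495
k=1: b·v=0.581×(-1.795)=-1.04289; √(2b)=1.07796; u=(-1.04289+(-4.105))/1.07796=-4.77559, w=(-1.04289−(-4.105))/1.07796=2.84065
k=2: b·v=0.581×(-2.169)=-1.26019; √(2b)=1.07796; u=(-1.26019+16.162)/1.07796=13.82407, w=(-1.26019−16.162)/1.07796=-16.16217
k=3: b·v=0.581×(-0.718)=-0.41716; √(2b)=1.07796; u=(-0.41716+(-24.493))/1.07796=-23.10859, w=(-0.41716−(-24.493))/1.07796=22.33461

0: u=3.85784 w=-6.44495
1: u=-4.77559 w=2.84065
2: u=13.82407 w=-16.16217
3: u=-23.10859 w=22.33461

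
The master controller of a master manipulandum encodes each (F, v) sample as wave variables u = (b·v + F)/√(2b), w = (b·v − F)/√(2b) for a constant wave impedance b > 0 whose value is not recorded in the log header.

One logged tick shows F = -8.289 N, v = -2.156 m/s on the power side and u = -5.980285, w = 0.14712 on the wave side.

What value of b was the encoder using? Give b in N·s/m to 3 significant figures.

b = 3.66 N·s/m

u + w = -5.833165;  u + w = √(2b)·v, so √(2b) = -5.833165/(-2.156) = 2.705550.
b = (√(2b))²/2 = 7.319999/2 = 3.659999.
(Check via u − w = 2F/√(2b): u − w = -6.127405, 2F/√(2b) = -6.127406.)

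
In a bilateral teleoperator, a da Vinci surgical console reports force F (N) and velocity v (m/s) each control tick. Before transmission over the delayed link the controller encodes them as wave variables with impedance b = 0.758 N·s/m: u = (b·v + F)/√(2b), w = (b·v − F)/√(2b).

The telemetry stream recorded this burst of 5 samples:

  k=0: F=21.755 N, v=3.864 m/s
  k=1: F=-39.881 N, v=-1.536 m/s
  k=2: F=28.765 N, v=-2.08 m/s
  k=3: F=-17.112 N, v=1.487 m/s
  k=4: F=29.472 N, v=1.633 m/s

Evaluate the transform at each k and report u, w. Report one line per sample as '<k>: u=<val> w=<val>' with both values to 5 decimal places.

k=0: b·v=0.758×3.864=2.92891; √(2b)=1.23126; u=(2.92891+21.755)/1.23126=20.04769, w=(2.92891−21.755)/1.23126=-15.29011
k=1: b·v=0.758×(-1.536)=-1.16429; √(2b)=1.23126; u=(-1.16429+(-39.881))/1.23126=-33.33602, w=(-1.16429−(-39.881))/1.23126=31.44480
k=2: b·v=0.758×(-2.08)=-1.57664; √(2b)=1.23126; u=(-1.57664+28.765)/1.23126=22.08175, w=(-1.57664−28.765)/1.23126=-24.64277
k=3: b·v=0.758×1.487=1.12715; √(2b)=1.23126; u=(1.12715+(-17.112))/1.23126=-12.98252, w=(1.12715−(-17.112))/1.23126=14.81341
k=4: b·v=0.758×1.633=1.23781; √(2b)=1.23126; u=(1.23781+29.472)/1.23126=24.94179, w=(1.23781−29.472)/1.23126=-22.93114

0: u=20.04769 w=-15.29011
1: u=-33.33602 w=31.44480
2: u=22.08175 w=-24.64277
3: u=-12.98252 w=14.81341
4: u=24.94179 w=-22.93114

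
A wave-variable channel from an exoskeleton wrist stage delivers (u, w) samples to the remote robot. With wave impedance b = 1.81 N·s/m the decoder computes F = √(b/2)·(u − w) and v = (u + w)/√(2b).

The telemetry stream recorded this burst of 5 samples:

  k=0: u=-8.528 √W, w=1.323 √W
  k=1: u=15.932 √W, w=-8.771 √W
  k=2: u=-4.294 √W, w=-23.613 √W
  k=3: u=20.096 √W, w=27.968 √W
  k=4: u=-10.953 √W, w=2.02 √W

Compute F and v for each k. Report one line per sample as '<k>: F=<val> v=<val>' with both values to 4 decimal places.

0: F=-9.3714 v=-3.7869
1: F=23.5003 v=3.7637
2: F=18.3785 v=-14.6676
3: F=-7.4888 v=25.2619
4: F=-12.3414 v=-4.6951

k=0: u−w=-9.8510, u+w=-7.2050; √(b/2)=0.9513, √(2b)=1.9026; F=0.9513×(-9.851)=-9.3714, v=-7.2050/1.9026=-3.7869
k=1: u−w=24.7030, u+w=7.1610; √(b/2)=0.9513, √(2b)=1.9026; F=0.9513×24.703=23.5003, v=7.1610/1.9026=3.7637
k=2: u−w=19.3190, u+w=-27.9070; √(b/2)=0.9513, √(2b)=1.9026; F=0.9513×19.319=18.3785, v=-27.9070/1.9026=-14.6676
k=3: u−w=-7.8720, u+w=48.0640; √(b/2)=0.9513, √(2b)=1.9026; F=0.9513×(-7.872)=-7.4888, v=48.0640/1.9026=25.2619
k=4: u−w=-12.9730, u+w=-8.9330; √(b/2)=0.9513, √(2b)=1.9026; F=0.9513×(-12.973)=-12.3414, v=-8.9330/1.9026=-4.6951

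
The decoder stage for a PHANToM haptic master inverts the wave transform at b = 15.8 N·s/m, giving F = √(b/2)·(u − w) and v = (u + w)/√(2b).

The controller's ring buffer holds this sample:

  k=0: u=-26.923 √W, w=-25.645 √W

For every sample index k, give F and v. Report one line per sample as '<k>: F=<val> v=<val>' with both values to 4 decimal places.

k=0: u−w=-1.2780, u+w=-52.5680; √(b/2)=2.8107, √(2b)=5.6214; F=2.8107×(-1.278)=-3.5921, v=-52.5680/5.6214=-9.3514

0: F=-3.5921 v=-9.3514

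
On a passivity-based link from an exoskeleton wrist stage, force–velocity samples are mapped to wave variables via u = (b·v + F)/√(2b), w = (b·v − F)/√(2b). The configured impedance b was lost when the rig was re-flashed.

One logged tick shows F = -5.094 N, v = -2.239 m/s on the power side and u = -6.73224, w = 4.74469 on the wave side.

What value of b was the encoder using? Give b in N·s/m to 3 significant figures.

b = 0.394 N·s/m

u + w = -1.9875;  u + w = √(2b)·v, so √(2b) = -1.9875/(-2.239) = 0.8877.
b = (√(2b))²/2 = 0.7880/2 = 0.3940.
(Check via u − w = 2F/√(2b): u − w = -11.4769, 2F/√(2b) = -11.4769.)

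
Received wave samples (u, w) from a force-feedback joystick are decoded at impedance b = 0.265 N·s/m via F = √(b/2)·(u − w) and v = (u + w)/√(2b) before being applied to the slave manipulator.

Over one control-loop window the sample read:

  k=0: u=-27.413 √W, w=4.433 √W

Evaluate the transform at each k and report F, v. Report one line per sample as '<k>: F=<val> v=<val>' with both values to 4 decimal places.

k=0: u−w=-31.8460, u+w=-22.9800; √(b/2)=0.3640, √(2b)=0.7280; F=0.3640×(-31.846)=-11.5921, v=-22.9800/0.7280=-31.5655

0: F=-11.5921 v=-31.5655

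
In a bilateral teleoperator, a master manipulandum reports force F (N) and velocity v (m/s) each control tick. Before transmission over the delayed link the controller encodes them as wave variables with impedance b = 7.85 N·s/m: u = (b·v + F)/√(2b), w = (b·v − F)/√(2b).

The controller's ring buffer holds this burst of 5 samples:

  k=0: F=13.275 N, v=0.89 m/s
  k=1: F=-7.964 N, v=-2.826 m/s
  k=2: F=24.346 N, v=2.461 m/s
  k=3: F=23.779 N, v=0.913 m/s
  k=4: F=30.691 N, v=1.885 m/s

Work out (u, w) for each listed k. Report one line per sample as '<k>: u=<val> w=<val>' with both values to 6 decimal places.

0: u=5.113541 w=-1.587074
1: u=-7.608694 w=-3.588829
2: u=11.020014 w=-1.268738
3: u=7.810078 w=-4.192478
4: u=11.480199 w=-4.011221

k=0: b·v=7.85×0.89=6.986500; √(2b)=3.962323; u=(6.986500+13.275)/3.962323=5.113541, w=(6.986500−13.275)/3.962323=-1.587074
k=1: b·v=7.85×(-2.826)=-22.184100; √(2b)=3.962323; u=(-22.184100+(-7.964))/3.962323=-7.608694, w=(-22.184100−(-7.964))/3.962323=-3.588829
k=2: b·v=7.85×2.461=19.318850; √(2b)=3.962323; u=(19.318850+24.346)/3.962323=11.020014, w=(19.318850−24.346)/3.962323=-1.268738
k=3: b·v=7.85×0.913=7.167050; √(2b)=3.962323; u=(7.167050+23.779)/3.962323=7.810078, w=(7.167050−23.779)/3.962323=-4.192478
k=4: b·v=7.85×1.885=14.797250; √(2b)=3.962323; u=(14.797250+30.691)/3.962323=11.480199, w=(14.797250−30.691)/3.962323=-4.011221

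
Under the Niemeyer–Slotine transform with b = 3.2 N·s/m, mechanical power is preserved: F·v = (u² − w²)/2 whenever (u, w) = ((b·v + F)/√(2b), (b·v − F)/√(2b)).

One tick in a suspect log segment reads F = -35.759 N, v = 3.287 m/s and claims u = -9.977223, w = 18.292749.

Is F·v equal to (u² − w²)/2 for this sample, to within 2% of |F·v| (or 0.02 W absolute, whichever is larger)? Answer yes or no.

F·v = (-35.759)×3.287 = -117.539833 W.
(u² − w²)/2 = (99.544979 − 334.624666)/2 = -117.539844 W.
|Δ| = 0.000011;  2% of max(1, |F·v|) = 2.350797.

yes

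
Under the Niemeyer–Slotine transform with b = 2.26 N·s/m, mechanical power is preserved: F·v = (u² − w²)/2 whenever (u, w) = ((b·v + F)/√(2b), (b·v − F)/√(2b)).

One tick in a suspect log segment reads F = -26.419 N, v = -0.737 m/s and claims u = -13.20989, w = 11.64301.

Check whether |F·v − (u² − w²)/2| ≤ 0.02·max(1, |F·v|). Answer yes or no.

yes

F·v = (-26.419)×(-0.737) = 19.47080 W.
(u² − w²)/2 = (174.50119 − 135.55968)/2 = 19.47076 W.
|Δ| = 0.00005;  2% of max(1, |F·v|) = 0.38942.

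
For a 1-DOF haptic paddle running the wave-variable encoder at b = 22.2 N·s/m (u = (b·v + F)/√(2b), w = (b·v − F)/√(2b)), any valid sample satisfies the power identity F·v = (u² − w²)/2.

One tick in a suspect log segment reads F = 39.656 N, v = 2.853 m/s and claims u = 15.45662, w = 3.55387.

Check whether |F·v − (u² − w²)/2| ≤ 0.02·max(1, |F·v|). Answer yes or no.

F·v = 39.656×2.853 = 113.13857 W.
(u² − w²)/2 = (238.90710 − 12.62999)/2 = 113.13855 W.
|Δ| = 0.00001;  2% of max(1, |F·v|) = 2.26277.

yes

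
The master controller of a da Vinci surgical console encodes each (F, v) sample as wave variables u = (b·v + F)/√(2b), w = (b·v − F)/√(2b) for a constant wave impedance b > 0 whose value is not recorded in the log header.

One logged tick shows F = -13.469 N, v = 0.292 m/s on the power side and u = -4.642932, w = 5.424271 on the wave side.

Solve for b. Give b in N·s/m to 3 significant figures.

u + w = 0.781339;  u + w = √(2b)·v, so √(2b) = 0.781339/0.292 = 2.675818.
b = (√(2b))²/2 = 7.160005/2 = 3.580002.
(Check via u − w = 2F/√(2b): u − w = -10.067203, 2F/√(2b) = -10.067200.)

b = 3.58 N·s/m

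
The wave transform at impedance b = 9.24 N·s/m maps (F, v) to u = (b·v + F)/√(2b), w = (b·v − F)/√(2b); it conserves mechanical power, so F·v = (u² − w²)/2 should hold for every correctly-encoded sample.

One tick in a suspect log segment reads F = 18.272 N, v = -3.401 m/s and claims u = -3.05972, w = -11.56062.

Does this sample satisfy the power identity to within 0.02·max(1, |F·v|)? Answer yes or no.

yes

F·v = 18.272×(-3.401) = -62.1431 W.
(u² − w²)/2 = (9.3619 − 133.6479)/2 = -62.1430 W.
|Δ| = 0.0000;  2% of max(1, |F·v|) = 1.2429.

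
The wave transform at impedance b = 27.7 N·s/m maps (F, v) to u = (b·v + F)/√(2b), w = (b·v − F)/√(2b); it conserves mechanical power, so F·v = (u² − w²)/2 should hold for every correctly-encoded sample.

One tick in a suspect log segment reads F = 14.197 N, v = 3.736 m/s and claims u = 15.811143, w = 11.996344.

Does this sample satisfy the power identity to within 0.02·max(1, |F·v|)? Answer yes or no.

F·v = 14.197×3.736 = 53.039992 W.
(u² − w²)/2 = (249.992243 − 143.912269)/2 = 53.039987 W.
|Δ| = 0.000005;  2% of max(1, |F·v|) = 1.060800.

yes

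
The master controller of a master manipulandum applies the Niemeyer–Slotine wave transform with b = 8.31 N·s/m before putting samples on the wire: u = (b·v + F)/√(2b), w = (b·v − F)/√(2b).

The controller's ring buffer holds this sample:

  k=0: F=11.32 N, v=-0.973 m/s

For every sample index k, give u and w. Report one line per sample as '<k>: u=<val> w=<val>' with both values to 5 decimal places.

k=0: b·v=8.31×(-0.973)=-8.08563; √(2b)=4.07676; u=(-8.08563+11.32)/4.07676=0.79337, w=(-8.08563−11.32)/4.07676=-4.76006

0: u=0.79337 w=-4.76006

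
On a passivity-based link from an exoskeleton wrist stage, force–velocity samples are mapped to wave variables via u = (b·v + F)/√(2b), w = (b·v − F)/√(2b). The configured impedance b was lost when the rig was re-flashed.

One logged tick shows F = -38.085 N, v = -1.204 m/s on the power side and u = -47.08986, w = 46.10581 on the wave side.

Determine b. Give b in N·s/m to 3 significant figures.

b = 0.334 N·s/m

u + w = -0.9841;  u + w = √(2b)·v, so √(2b) = -0.9841/(-1.204) = 0.8173.
b = (√(2b))²/2 = 0.6680/2 = 0.3340.
(Check via u − w = 2F/√(2b): u − w = -93.1957, 2F/√(2b) = -93.1951.)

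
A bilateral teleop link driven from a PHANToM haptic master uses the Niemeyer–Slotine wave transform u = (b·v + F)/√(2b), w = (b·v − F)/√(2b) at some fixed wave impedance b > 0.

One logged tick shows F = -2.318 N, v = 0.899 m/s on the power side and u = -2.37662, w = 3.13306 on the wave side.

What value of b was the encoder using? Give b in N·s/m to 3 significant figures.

u + w = 0.75644;  u + w = √(2b)·v, so √(2b) = 0.75644/0.899 = 0.84142.
b = (√(2b))²/2 = 0.70799/2 = 0.35400.
(Check via u − w = 2F/√(2b): u − w = -5.50968, 2F/√(2b) = -5.50971.)

b = 0.354 N·s/m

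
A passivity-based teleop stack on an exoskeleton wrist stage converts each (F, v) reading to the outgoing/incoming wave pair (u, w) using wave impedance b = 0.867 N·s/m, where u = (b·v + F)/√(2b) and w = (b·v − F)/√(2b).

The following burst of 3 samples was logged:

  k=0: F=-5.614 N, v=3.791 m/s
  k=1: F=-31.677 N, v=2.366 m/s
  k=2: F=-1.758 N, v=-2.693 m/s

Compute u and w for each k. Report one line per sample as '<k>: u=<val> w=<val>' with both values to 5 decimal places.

0: u=-1.76730 w=6.75934
1: u=-22.49799 w=25.61357
2: u=-3.10813 w=-0.43805

k=0: b·v=0.867×3.791=3.28680; √(2b)=1.31681; u=(3.28680+(-5.614))/1.31681=-1.76730, w=(3.28680−(-5.614))/1.31681=6.75934
k=1: b·v=0.867×2.366=2.05132; √(2b)=1.31681; u=(2.05132+(-31.677))/1.31681=-22.49799, w=(2.05132−(-31.677))/1.31681=25.61357
k=2: b·v=0.867×(-2.693)=-2.33483; √(2b)=1.31681; u=(-2.33483+(-1.758))/1.31681=-3.10813, w=(-2.33483−(-1.758))/1.31681=-0.43805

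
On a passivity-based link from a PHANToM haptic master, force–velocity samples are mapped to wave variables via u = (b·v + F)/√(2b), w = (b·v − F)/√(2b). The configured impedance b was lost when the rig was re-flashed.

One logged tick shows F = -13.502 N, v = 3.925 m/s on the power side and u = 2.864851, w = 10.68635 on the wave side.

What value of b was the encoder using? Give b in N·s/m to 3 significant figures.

b = 5.96 N·s/m

u + w = 13.551201;  u + w = √(2b)·v, so √(2b) = 13.551201/3.925 = 3.452535.
b = (√(2b))²/2 = 11.920000/2 = 5.960000.
(Check via u − w = 2F/√(2b): u − w = -7.821499, 2F/√(2b) = -7.821499.)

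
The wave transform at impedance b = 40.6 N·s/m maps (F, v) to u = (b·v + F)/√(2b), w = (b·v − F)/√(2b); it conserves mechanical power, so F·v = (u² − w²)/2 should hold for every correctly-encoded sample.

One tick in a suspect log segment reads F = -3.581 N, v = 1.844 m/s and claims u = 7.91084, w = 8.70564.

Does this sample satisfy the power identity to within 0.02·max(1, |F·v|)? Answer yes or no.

yes

F·v = (-3.581)×1.844 = -6.60336 W.
(u² − w²)/2 = (62.58139 − 75.78817)/2 = -6.60339 W.
|Δ| = 0.00003;  2% of max(1, |F·v|) = 0.13207.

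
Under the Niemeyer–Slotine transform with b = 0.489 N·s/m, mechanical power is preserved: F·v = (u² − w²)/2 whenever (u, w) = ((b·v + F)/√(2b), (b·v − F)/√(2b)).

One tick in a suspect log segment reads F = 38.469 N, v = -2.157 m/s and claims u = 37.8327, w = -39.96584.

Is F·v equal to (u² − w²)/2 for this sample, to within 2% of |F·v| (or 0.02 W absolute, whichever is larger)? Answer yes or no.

yes

F·v = 38.469×(-2.157) = -82.97763 W.
(u² − w²)/2 = (1431.31319 − 1597.26837)/2 = -82.97759 W.
|Δ| = 0.00004;  2% of max(1, |F·v|) = 1.65955.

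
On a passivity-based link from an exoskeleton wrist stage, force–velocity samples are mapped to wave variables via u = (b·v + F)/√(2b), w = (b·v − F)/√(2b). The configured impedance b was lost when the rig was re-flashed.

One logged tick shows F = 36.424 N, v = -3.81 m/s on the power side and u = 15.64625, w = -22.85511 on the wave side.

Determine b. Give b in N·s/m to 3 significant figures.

b = 1.79 N·s/m

u + w = -7.2089;  u + w = √(2b)·v, so √(2b) = -7.2089/(-3.81) = 1.8921.
b = (√(2b))²/2 = 3.5800/2 = 1.7900.
(Check via u − w = 2F/√(2b): u − w = 38.5014, 2F/√(2b) = 38.5014.)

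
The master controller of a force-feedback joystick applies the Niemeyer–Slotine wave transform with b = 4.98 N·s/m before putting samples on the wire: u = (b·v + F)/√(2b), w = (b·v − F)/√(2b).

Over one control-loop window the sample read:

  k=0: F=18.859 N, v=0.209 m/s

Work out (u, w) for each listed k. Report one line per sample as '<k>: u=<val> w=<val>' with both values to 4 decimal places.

0: u=6.3055 w=-5.6459

k=0: b·v=4.98×0.209=1.0408; √(2b)=3.1559; u=(1.0408+18.859)/3.1559=6.3055, w=(1.0408−18.859)/3.1559=-5.6459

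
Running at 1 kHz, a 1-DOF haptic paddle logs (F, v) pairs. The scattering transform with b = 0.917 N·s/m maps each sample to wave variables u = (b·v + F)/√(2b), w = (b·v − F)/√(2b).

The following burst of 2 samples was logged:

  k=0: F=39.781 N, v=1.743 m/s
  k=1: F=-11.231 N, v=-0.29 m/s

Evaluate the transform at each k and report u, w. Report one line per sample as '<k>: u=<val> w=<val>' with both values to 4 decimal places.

k=0: b·v=0.917×1.743=1.5983; √(2b)=1.3543; u=(1.5983+39.781)/1.3543=30.5551, w=(1.5983−39.781)/1.3543=-28.1946
k=1: b·v=0.917×(-0.29)=-0.2659; √(2b)=1.3543; u=(-0.2659+(-11.231))/1.3543=-8.4895, w=(-0.2659−(-11.231))/1.3543=8.0968

0: u=30.5551 w=-28.1946
1: u=-8.4895 w=8.0968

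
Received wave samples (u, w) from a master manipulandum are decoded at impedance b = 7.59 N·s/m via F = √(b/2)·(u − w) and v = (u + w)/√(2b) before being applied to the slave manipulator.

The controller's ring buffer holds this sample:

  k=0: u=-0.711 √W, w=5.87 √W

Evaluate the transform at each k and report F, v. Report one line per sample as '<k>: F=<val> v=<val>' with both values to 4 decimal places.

k=0: u−w=-6.5810, u+w=5.1590; √(b/2)=1.9481, √(2b)=3.8962; F=1.9481×(-6.581)=-12.8203, v=5.1590/3.8962=1.3241

0: F=-12.8203 v=1.3241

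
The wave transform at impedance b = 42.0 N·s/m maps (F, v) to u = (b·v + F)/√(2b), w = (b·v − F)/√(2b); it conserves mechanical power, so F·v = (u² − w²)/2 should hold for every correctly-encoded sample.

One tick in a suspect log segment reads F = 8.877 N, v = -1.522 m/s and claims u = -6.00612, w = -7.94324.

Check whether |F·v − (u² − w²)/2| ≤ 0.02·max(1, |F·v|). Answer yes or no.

F·v = 8.877×(-1.522) = -13.5108 W.
(u² − w²)/2 = (36.0735 − 63.0951)/2 = -13.5108 W.
|Δ| = 0.0000;  2% of max(1, |F·v|) = 0.2702.

yes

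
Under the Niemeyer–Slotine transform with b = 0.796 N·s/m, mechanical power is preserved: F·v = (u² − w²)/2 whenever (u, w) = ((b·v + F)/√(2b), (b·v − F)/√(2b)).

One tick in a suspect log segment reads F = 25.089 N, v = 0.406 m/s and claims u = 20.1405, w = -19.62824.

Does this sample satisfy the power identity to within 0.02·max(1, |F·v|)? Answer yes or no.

F·v = 25.089×0.406 = 10.1861 W.
(u² − w²)/2 = (405.6397 − 385.2678)/2 = 10.1860 W.
|Δ| = 0.0002;  2% of max(1, |F·v|) = 0.2037.

yes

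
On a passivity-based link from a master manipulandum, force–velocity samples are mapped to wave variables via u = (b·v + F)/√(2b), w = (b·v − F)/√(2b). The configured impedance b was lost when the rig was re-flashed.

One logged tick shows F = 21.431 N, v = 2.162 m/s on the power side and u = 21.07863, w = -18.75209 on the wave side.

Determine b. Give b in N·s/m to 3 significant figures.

b = 0.579 N·s/m

u + w = 2.32654;  u + w = √(2b)·v, so √(2b) = 2.32654/2.162 = 1.07611.
b = (√(2b))²/2 = 1.15800/2 = 0.57900.
(Check via u − w = 2F/√(2b): u − w = 39.83072, 2F/√(2b) = 39.83067.)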